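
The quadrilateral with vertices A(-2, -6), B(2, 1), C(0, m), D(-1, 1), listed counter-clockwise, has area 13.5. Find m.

The doubled signed area Σ (x_i y_{i+1} − x_{i+1} y_i) is linear in m.
With m=0 it equals 18; the coefficient of m is 3 (from the two edges through C).
So 3·m + 18 = 2·13.5 = 27 ⇒ m = 3.

3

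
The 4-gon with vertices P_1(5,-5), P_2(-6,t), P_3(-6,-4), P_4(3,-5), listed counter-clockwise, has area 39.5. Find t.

3

The doubled signed area Σ (x_i y_{i+1} − x_{i+1} y_i) is linear in t.
With t=0 it equals 46; the coefficient of t is 11 (from the two edges through P_2).
So 11·t + 46 = 2·39.5 = 79 ⇒ t = 3.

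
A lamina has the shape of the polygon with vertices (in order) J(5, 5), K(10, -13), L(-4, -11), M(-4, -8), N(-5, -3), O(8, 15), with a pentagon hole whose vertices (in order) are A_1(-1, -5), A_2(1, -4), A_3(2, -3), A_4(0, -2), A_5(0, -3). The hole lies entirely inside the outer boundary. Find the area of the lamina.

Outer boundary:
Σ = (-115) + (-162) + (-12) + (-28) + (-51) + (-35) = -403
Area = |Σ|/2 = 201.5.
Hole:
Apply the shoelace formula: 2A = Σ (x_i·y_{i+1} − x_{i+1}·y_i), indices taken mod 5.
Cross-terms: 9, 5, -4, 0, -3  ⇒  Σ = 7
Area = |Σ|/2 = 3.5.
Net area = 201.5 − 3.5 = 198.

198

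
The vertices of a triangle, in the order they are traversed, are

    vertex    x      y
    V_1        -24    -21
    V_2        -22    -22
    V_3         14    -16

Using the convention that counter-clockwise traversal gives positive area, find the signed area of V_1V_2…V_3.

24

Cross-terms: 66, 660, -678  ⇒  Σ = 48
Signed area = Σ/2 = 24 (positive ⇒ counter-clockwise traversal).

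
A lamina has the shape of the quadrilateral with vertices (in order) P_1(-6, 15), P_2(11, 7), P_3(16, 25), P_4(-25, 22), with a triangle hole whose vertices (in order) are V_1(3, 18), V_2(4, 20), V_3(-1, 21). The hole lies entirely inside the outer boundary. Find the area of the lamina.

339.5

Outer boundary:
P_1→P_2: (-6)(7) − (11)(15) = -207
P_2→P_3: (11)(25) − (16)(7) = 163
P_3→P_4: (16)(22) − (-25)(25) = 977
P_4→P_1: (-25)(15) − (-6)(22) = -243
Σ = 690
Area = |Σ|/2 = 345.
Hole:
Σ = (-12) + (104) + (-81) = 11
Area = |Σ|/2 = 5.5.
Net area = 345 − 5.5 = 339.5.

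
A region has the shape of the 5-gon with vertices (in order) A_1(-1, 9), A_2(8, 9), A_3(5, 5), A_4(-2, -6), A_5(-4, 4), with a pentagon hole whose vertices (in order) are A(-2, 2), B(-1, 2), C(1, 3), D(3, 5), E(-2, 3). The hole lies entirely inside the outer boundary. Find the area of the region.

Outer boundary:
Σ = (-81) + (-5) + (-20) + (-32) + (-32) = -170
Area = |Σ|/2 = 85.
Hole:
Apply the surveyor's formula: 2A = Σ (x_i·y_{i+1} − x_{i+1}·y_i), indices taken mod 5.
Σ = (-2) + (-5) + (-4) + (19) + (2) = 10
Area = |Σ|/2 = 5.
Net area = 85 − 5 = 80.

80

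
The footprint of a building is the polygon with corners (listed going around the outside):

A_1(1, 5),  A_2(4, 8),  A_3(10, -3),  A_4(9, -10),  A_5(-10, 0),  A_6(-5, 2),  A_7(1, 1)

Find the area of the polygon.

Cross-terms: -12, -92, -73, -100, -20, -7, 4  ⇒  Σ = -300
Area = |Σ|/2 = 150.

150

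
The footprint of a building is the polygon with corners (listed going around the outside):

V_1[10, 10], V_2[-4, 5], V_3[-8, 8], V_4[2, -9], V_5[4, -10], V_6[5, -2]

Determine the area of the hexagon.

141

Apply the shoelace formula: 2A = Σ (x_i·y_{i+1} − x_{i+1}·y_i), indices taken mod 6.
Σ = (90) + (8) + (56) + (16) + (42) + (70) = 282
Area = |Σ|/2 = 141.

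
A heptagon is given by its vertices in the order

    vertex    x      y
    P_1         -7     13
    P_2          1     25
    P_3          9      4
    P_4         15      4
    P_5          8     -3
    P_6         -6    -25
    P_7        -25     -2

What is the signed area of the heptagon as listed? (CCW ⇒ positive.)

-840

Cross-terms: -188, -221, -24, -77, -218, -613, -339  ⇒  Σ = -1680
Signed area = Σ/2 = -840 (negative ⇒ clockwise traversal).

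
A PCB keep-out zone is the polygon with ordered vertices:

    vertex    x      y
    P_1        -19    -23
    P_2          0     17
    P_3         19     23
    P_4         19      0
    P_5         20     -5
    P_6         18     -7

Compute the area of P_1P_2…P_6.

Apply the shoelace formula: 2A = Σ (x_i·y_{i+1} − x_{i+1}·y_i), indices taken mod 6.
Σ = (-323) + (-323) + (-437) + (-95) + (-50) + (-547) = -1775
Area = |Σ|/2 = 887.5.

887.5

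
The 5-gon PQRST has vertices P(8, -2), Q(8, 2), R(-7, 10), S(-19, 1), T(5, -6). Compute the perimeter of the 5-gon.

66

|PQ| = √((0)² + (4)²) = √16 = 4
|QR| = √((-15)² + (8)²) = √289 = 17
|RS| = √((-12)² + (-9)²) = √225 = 15
|ST| = √((24)² + (-7)²) = √625 = 25
|TP| = √((3)² + (4)²) = √25 = 5
Perimeter = 4 + 17 + 15 + 25 + 5 = 66.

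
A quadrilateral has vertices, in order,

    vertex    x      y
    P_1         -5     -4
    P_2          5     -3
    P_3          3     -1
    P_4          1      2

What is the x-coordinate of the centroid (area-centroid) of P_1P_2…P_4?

3/13

Apply Gauss's area formula. First the cross-terms c_i = x_i·y_{i+1} − x_{i+1}·y_i:
  35, 4, 7, 6  ⇒  2A = 52, A = 26.
Then Σ (x_i + x_{i+1})·c_i = 36, so x̄ = 36 / (6·26) = 3/13.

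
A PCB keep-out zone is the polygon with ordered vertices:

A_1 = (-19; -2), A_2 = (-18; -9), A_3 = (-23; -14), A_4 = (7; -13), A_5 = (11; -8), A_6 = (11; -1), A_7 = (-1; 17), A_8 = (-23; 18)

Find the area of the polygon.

Apply the surveyor's formula: 2A = Σ (x_i·y_{i+1} − x_{i+1}·y_i), indices taken mod 8.
Σ = (135) + (45) + (397) + (87) + (77) + (186) + (373) + (388) = 1688
Area = |Σ|/2 = 844.

844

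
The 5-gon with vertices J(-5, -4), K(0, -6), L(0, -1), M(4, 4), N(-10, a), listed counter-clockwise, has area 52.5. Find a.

Write out the shoelace sum; only the two edges meeting at N involve a:
2·Area = [(4·a − (-10)·4) + ((-10)·(-4) − (-5)·a)] + 34
       = 9·a + 114 = 105
⇒ a = -1.

-1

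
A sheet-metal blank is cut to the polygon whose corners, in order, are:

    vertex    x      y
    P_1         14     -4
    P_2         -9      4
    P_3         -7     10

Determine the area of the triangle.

Apply the surveyor's formula: 2A = Σ (x_i·y_{i+1} − x_{i+1}·y_i), indices taken mod 3.
Σ = (20) + (-62) + (-112) = -154
Area = |Σ|/2 = 77.

77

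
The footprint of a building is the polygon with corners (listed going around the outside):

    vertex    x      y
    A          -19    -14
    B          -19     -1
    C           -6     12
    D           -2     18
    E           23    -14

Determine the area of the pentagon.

769.5

Σ = (-247) + (-234) + (-84) + (-386) + (-588) = -1539
Area = |Σ|/2 = 769.5.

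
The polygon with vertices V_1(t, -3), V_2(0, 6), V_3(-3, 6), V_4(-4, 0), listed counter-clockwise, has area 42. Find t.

5

The doubled signed area Σ (x_i y_{i+1} − x_{i+1} y_i) is linear in t.
With t=0 it equals 54; the coefficient of t is 6 (from the two edges through V_1).
So 6·t + 54 = 2·42 = 84 ⇒ t = 5.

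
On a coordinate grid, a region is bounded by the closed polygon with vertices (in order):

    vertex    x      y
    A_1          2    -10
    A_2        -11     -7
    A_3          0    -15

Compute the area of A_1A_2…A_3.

Σ = (-124) + (165) + (30) = 71
Area = |Σ|/2 = 35.5.

35.5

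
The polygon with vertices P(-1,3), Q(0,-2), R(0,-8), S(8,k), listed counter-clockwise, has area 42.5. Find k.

-5

The doubled signed area Σ (x_i y_{i+1} − x_{i+1} y_i) is linear in k.
With k=0 it equals 90; the coefficient of k is 1 (from the two edges through S).
So 1·k + 90 = 2·42.5 = 85 ⇒ k = -5.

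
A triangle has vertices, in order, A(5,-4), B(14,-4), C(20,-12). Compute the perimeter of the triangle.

|AB| = √((9)² + (0)²) = √81 = 9
|BC| = √((6)² + (-8)²) = √100 = 10
|CA| = √((-15)² + (8)²) = √289 = 17
Perimeter = 9 + 10 + 17 = 36.

36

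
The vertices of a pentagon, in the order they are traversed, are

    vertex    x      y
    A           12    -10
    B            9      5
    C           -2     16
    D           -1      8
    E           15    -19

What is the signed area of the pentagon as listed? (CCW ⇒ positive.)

Σ = (150) + (154) + (0) + (-101) + (78) = 281
Signed area = Σ/2 = 140.5 (positive ⇒ counter-clockwise traversal).

140.5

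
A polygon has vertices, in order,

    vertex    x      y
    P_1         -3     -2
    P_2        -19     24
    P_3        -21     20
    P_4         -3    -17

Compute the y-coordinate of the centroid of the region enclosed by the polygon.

Apply the surveyor's formula. First the cross-terms c_i = x_i·y_{i+1} − x_{i+1}·y_i:
  -110, 124, 417, -45  ⇒  2A = 386, A = 193.
Then Σ (y_i + y_{i+1})·c_i = 5142, so ȳ = 5142 / (6·193) = 857/193.

857/193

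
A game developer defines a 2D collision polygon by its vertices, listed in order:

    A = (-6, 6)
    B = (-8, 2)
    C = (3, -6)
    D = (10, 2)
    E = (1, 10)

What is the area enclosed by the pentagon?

154

Cross-terms: 36, 42, 66, 98, 66  ⇒  Σ = 308
Area = |Σ|/2 = 154.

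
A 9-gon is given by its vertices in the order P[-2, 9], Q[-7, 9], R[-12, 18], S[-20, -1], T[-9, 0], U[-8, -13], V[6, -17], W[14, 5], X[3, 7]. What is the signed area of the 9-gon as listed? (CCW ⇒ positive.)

556.5

Apply Gauss's area formula: 2A = Σ (x_i·y_{i+1} − x_{i+1}·y_i), indices taken mod 9.
P→Q: (-2)(9) − (-7)(9) = 45
Q→R: (-7)(18) − (-12)(9) = -18
R→S: (-12)(-1) − (-20)(18) = 372
S→T: (-20)(0) − (-9)(-1) = -9
T→U: (-9)(-13) − (-8)(0) = 117
U→V: (-8)(-17) − (6)(-13) = 214
V→W: (6)(5) − (14)(-17) = 268
W→X: (14)(7) − (3)(5) = 83
X→P: (3)(9) − (-2)(7) = 41
Σ = 1113
Signed area = Σ/2 = 556.5 (positive ⇒ counter-clockwise traversal).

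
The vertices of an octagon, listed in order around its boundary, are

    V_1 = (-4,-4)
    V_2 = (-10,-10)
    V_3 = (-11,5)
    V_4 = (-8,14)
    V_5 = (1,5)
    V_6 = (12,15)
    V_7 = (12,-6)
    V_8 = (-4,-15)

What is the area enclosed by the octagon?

436.5

Σ = (0) + (-160) + (-114) + (-54) + (-45) + (-252) + (-204) + (-44) = -873
Area = |Σ|/2 = 436.5.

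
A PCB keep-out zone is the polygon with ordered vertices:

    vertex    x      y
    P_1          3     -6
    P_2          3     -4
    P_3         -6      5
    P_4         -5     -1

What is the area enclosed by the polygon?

30.5

Apply the surveyor's formula: 2A = Σ (x_i·y_{i+1} − x_{i+1}·y_i), indices taken mod 4.
Cross-terms: 6, -9, 31, 33  ⇒  Σ = 61
Area = |Σ|/2 = 30.5.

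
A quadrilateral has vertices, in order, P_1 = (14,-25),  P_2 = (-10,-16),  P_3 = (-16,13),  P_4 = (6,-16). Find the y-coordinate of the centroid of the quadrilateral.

-28/3

Apply the shoelace (surveyor's) formula. First the cross-terms c_i = x_i·y_{i+1} − x_{i+1}·y_i:
  -474, -386, 178, 74  ⇒  2A = -608, A = -304.
Then Σ (y_i + y_{i+1})·c_i = 17024, so ȳ = 17024 / (6·(-304)) = -28/3.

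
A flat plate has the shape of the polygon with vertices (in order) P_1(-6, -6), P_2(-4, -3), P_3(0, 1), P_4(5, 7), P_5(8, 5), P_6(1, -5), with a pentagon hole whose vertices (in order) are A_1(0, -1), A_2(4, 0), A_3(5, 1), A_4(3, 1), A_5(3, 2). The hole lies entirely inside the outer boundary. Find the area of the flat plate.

58.5

Outer boundary:
P_1→P_2: (-6)(-3) − (-4)(-6) = -6
P_2→P_3: (-4)(1) − (0)(-3) = -4
P_3→P_4: (0)(7) − (5)(1) = -5
P_4→P_5: (5)(5) − (8)(7) = -31
P_5→P_6: (8)(-5) − (1)(5) = -45
P_6→P_1: (1)(-6) − (-6)(-5) = -36
Σ = -127
Area = |Σ|/2 = 63.5.
Hole:
Apply the shoelace formula: 2A = Σ (x_i·y_{i+1} − x_{i+1}·y_i), indices taken mod 5.
A_1→A_2: (0)(0) − (4)(-1) = 4
A_2→A_3: (4)(1) − (5)(0) = 4
A_3→A_4: (5)(1) − (3)(1) = 2
A_4→A_5: (3)(2) − (3)(1) = 3
A_5→A_1: (3)(-1) − (0)(2) = -3
Σ = 10
Area = |Σ|/2 = 5.
Net area = 63.5 − 5 = 58.5.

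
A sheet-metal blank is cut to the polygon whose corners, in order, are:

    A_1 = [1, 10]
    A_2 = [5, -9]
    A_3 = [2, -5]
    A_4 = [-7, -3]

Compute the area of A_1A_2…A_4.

Σ = (-59) + (-7) + (-41) + (-67) = -174
Area = |Σ|/2 = 87.

87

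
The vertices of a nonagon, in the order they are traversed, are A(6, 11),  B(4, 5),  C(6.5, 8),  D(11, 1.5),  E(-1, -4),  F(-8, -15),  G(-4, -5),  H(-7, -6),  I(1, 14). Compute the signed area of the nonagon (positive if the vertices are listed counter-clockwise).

Apply the surveyor's formula: 2A = Σ (x_i·y_{i+1} − x_{i+1}·y_i), indices taken mod 9.
A→B: (6)(5) − (4)(11) = -14
B→C: (4)(8) − (6.5)(5) = -0.5
C→D: (6.5)(1.5) − (11)(8) = -78.25
D→E: (11)(-4) − (-1)(1.5) = -42.5
E→F: (-1)(-15) − (-8)(-4) = -17
F→G: (-8)(-5) − (-4)(-15) = -20
G→H: (-4)(-6) − (-7)(-5) = -11
H→I: (-7)(14) − (1)(-6) = -92
I→A: (1)(11) − (6)(14) = -73
Σ = -348.25
Signed area = Σ/2 = -174.125 (negative ⇒ clockwise traversal).

-174.125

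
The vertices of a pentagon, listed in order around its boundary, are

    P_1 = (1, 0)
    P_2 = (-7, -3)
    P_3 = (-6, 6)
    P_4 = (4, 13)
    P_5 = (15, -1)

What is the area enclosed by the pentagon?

Σ = (-3) + (-60) + (-102) + (-199) + (1) = -363
Area = |Σ|/2 = 181.5.

181.5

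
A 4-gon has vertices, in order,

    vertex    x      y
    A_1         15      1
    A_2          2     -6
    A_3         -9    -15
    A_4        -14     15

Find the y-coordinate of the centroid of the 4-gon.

Apply Gauss's area formula. First the cross-terms c_i = x_i·y_{i+1} − x_{i+1}·y_i:
  -92, -84, -345, -239  ⇒  2A = -760, A = -380.
Then Σ (y_i + y_{i+1})·c_i = -1600, so ȳ = -1600 / (6·(-380)) = 40/57.

40/57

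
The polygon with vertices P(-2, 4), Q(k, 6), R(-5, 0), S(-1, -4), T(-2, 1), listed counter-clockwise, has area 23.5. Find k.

The doubled signed area Σ (x_i y_{i+1} − x_{i+1} y_i) is linear in k.
With k=0 it equals 23; the coefficient of k is -4 (from the two edges through Q).
So -4·k + 23 = 2·23.5 = 47 ⇒ k = -6.

-6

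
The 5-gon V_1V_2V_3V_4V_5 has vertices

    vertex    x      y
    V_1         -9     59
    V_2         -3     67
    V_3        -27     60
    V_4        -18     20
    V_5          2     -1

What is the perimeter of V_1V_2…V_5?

|V_1V_2| = √((6)² + (8)²) = √100 = 10
|V_2V_3| = √((-24)² + (-7)²) = √625 = 25
|V_3V_4| = √((9)² + (-40)²) = √1681 = 41
|V_4V_5| = √((20)² + (-21)²) = √841 = 29
|V_5V_1| = √((-11)² + (60)²) = √3721 = 61
Perimeter = 10 + 25 + 41 + 29 + 61 = 166.

166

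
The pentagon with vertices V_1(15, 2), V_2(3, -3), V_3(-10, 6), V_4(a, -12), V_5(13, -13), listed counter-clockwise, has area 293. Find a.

-8

Write out the shoelace sum; only the two edges meeting at V_4 involve a:
2·Area = [((-10)·(-12) − a·6) + (a·(-13) − 13·(-12))] + 158
       = -19·a + 434 = 586
⇒ a = -8.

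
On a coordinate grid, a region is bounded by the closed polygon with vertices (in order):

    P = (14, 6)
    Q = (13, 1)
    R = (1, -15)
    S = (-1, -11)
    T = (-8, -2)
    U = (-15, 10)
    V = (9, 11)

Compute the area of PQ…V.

418.5

Apply the shoelace (surveyor's) formula: 2A = Σ (x_i·y_{i+1} − x_{i+1}·y_i), indices taken mod 7.
Σ = (-64) + (-196) + (-26) + (-86) + (-110) + (-255) + (-100) = -837
Area = |Σ|/2 = 418.5.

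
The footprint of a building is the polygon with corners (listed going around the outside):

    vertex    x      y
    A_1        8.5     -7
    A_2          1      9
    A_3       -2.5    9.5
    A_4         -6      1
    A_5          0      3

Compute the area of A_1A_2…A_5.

Apply the shoelace formula: 2A = Σ (x_i·y_{i+1} − x_{i+1}·y_i), indices taken mod 5.
A_1→A_2: (8.5)(9) − (1)(-7) = 83.5
A_2→A_3: (1)(9.5) − (-2.5)(9) = 32
A_3→A_4: (-2.5)(1) − (-6)(9.5) = 54.5
A_4→A_5: (-6)(3) − (0)(1) = -18
A_5→A_1: (0)(-7) − (8.5)(3) = -25.5
Σ = 126.5
Area = |Σ|/2 = 63.25.

63.25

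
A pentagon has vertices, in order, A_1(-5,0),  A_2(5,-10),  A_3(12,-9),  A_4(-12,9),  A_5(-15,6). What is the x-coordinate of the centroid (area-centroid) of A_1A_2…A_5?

Apply the surveyor's formula. First the cross-terms c_i = x_i·y_{i+1} − x_{i+1}·y_i:
  50, 75, 0, 63, 30  ⇒  2A = 218, A = 109.
Then Σ (x_i + x_{i+1})·c_i = -1026, so x̄ = -1026 / (6·109) = -171/109.

-171/109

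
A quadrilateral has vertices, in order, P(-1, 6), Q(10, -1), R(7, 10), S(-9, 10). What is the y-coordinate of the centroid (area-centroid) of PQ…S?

Apply the surveyor's formula. First the cross-terms c_i = x_i·y_{i+1} − x_{i+1}·y_i:
  -59, 107, 160, -44  ⇒  2A = 164, A = 82.
Then Σ (y_i + y_{i+1})·c_i = 3164, so ȳ = 3164 / (6·82) = 791/123.

791/123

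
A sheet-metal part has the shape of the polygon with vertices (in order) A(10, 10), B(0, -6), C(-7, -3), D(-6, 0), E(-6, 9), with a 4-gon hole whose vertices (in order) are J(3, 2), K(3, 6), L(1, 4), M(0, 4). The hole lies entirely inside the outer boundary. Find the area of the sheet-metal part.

157

Outer boundary:
Apply Gauss's area formula: 2A = Σ (x_i·y_{i+1} − x_{i+1}·y_i), indices taken mod 5.
Σ = (-60) + (-42) + (-18) + (-54) + (-150) = -324
Area = |Σ|/2 = 162.
Hole:
Apply the shoelace (surveyor's) formula: 2A = Σ (x_i·y_{i+1} − x_{i+1}·y_i), indices taken mod 4.
Cross-terms: 12, 6, 4, -12  ⇒  Σ = 10
Area = |Σ|/2 = 5.
Net area = 162 − 5 = 157.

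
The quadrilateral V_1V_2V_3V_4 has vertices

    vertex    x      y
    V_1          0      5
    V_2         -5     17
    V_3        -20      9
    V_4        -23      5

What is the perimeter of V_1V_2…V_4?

|V_1V_2| = √((-5)² + (12)²) = √169 = 13
|V_2V_3| = √((-15)² + (-8)²) = √289 = 17
|V_3V_4| = √((-3)² + (-4)²) = √25 = 5
|V_4V_1| = √((23)² + (0)²) = √529 = 23
Perimeter = 13 + 17 + 5 + 23 = 58.

58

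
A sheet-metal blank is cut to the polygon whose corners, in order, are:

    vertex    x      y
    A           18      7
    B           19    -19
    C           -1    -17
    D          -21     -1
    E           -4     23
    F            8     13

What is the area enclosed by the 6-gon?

1037

Apply the surveyor's formula: 2A = Σ (x_i·y_{i+1} − x_{i+1}·y_i), indices taken mod 6.
A→B: (18)(-19) − (19)(7) = -475
B→C: (19)(-17) − (-1)(-19) = -342
C→D: (-1)(-1) − (-21)(-17) = -356
D→E: (-21)(23) − (-4)(-1) = -487
E→F: (-4)(13) − (8)(23) = -236
F→A: (8)(7) − (18)(13) = -178
Σ = -2074
Area = |Σ|/2 = 1037.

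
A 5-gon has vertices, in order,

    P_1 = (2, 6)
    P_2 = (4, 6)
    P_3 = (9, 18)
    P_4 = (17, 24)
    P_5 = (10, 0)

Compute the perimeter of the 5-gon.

|P_1P_2| = √((2)² + (0)²) = √4 = 2
|P_2P_3| = √((5)² + (12)²) = √169 = 13
|P_3P_4| = √((8)² + (6)²) = √100 = 10
|P_4P_5| = √((-7)² + (-24)²) = √625 = 25
|P_5P_1| = √((-8)² + (6)²) = √100 = 10
Perimeter = 2 + 13 + 10 + 25 + 10 = 60.

60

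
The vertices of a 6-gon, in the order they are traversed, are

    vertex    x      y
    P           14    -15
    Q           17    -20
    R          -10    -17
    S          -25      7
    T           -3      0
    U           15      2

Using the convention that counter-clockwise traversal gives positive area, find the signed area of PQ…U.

-623.5

Apply Gauss's area formula: 2A = Σ (x_i·y_{i+1} − x_{i+1}·y_i), indices taken mod 6.
Σ = (-25) + (-489) + (-495) + (21) + (-6) + (-253) = -1247
Signed area = Σ/2 = -623.5 (negative ⇒ clockwise traversal).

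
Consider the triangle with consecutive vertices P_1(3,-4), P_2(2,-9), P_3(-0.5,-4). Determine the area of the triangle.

8.75

Apply the shoelace (surveyor's) formula: 2A = Σ (x_i·y_{i+1} − x_{i+1}·y_i), indices taken mod 3.
Cross-terms: -19, -12.5, 14  ⇒  Σ = -17.5
Area = |Σ|/2 = 8.75.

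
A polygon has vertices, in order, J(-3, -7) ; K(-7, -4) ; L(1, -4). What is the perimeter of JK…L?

|JK| = √((-4)² + (3)²) = √25 = 5
|KL| = √((8)² + (0)²) = √64 = 8
|LJ| = √((-4)² + (-3)²) = √25 = 5
Perimeter = 5 + 8 + 5 = 18.

18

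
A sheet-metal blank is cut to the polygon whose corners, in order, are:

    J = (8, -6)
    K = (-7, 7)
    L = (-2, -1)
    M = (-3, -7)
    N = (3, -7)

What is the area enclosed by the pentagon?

Σ = (14) + (21) + (11) + (42) + (38) = 126
Area = |Σ|/2 = 63.

63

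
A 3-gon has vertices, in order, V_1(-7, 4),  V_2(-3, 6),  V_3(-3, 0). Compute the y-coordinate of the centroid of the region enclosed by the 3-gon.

Apply the surveyor's formula. First the cross-terms c_i = x_i·y_{i+1} − x_{i+1}·y_i:
  -30, 18, -12  ⇒  2A = -24, A = -12.
Then Σ (y_i + y_{i+1})·c_i = -240, so ȳ = -240 / (6·(-12)) = 10/3.

10/3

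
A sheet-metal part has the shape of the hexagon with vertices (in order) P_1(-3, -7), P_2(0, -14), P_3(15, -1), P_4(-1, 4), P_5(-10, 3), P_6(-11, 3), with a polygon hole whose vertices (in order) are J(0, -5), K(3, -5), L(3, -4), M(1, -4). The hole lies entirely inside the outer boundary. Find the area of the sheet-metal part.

Outer boundary:
Σ = (42) + (210) + (59) + (37) + (3) + (86) = 437
Area = |Σ|/2 = 218.5.
Hole:
Σ = (15) + (3) + (-8) + (-5) = 5
Area = |Σ|/2 = 2.5.
Net area = 218.5 − 2.5 = 216.

216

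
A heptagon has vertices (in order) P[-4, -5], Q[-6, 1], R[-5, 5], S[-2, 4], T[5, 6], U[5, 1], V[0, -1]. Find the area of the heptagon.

67.5

Apply Gauss's area formula: 2A = Σ (x_i·y_{i+1} − x_{i+1}·y_i), indices taken mod 7.
Σ = (-34) + (-25) + (-10) + (-32) + (-25) + (-5) + (-4) = -135
Area = |Σ|/2 = 67.5.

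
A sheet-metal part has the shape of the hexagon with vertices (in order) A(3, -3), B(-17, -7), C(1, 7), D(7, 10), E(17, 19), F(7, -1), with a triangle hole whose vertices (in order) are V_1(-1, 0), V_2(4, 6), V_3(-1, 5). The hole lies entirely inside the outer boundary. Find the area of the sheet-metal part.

201.5

Outer boundary:
A→B: (3)(-7) − (-17)(-3) = -72
B→C: (-17)(7) − (1)(-7) = -112
C→D: (1)(10) − (7)(7) = -39
D→E: (7)(19) − (17)(10) = -37
E→F: (17)(-1) − (7)(19) = -150
F→A: (7)(-3) − (3)(-1) = -18
Σ = -428
Area = |Σ|/2 = 214.
Hole:
Apply the shoelace (surveyor's) formula: 2A = Σ (x_i·y_{i+1} − x_{i+1}·y_i), indices taken mod 3.
Cross-terms: -6, 26, 5  ⇒  Σ = 25
Area = |Σ|/2 = 12.5.
Net area = 214 − 12.5 = 201.5.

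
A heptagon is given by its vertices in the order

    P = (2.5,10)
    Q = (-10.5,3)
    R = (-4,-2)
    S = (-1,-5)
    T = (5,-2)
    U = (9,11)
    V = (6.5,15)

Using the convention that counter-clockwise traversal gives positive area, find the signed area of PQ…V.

Σ = (112.5) + (33) + (18) + (27) + (73) + (63.5) + (27.5) = 354.5
Signed area = Σ/2 = 177.25 (positive ⇒ counter-clockwise traversal).

177.25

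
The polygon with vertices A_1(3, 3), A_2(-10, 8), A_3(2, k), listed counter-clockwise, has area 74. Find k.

-8

The doubled signed area Σ (x_i y_{i+1} − x_{i+1} y_i) is linear in k.
With k=0 it equals 44; the coefficient of k is -13 (from the two edges through A_3).
So -13·k + 44 = 2·74 = 148 ⇒ k = -8.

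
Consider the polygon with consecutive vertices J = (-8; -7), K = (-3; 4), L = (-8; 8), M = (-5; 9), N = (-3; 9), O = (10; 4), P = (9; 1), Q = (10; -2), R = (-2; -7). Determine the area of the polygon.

Apply the surveyor's formula: 2A = Σ (x_i·y_{i+1} − x_{i+1}·y_i), indices taken mod 9.
J→K: (-8)(4) − (-3)(-7) = -53
K→L: (-3)(8) − (-8)(4) = 8
L→M: (-8)(9) − (-5)(8) = -32
M→N: (-5)(9) − (-3)(9) = -18
N→O: (-3)(4) − (10)(9) = -102
O→P: (10)(1) − (9)(4) = -26
P→Q: (9)(-2) − (10)(1) = -28
Q→R: (10)(-7) − (-2)(-2) = -74
R→J: (-2)(-7) − (-8)(-7) = -42
Σ = -367
Area = |Σ|/2 = 183.5.

183.5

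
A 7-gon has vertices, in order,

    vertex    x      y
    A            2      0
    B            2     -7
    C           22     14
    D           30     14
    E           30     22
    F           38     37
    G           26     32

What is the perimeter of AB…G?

122

|AB| = √((0)² + (-7)²) = √49 = 7
|BC| = √((20)² + (21)²) = √841 = 29
|CD| = √((8)² + (0)²) = √64 = 8
|DE| = √((0)² + (8)²) = √64 = 8
|EF| = √((8)² + (15)²) = √289 = 17
|FG| = √((-12)² + (-5)²) = √169 = 13
|GA| = √((-24)² + (-32)²) = √1600 = 40
Perimeter = 7 + 29 + 8 + 8 + 17 + 13 + 40 = 122.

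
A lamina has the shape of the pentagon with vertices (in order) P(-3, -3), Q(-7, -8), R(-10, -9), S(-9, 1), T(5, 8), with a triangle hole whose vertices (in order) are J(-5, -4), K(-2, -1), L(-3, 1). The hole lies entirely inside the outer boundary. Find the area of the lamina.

82

Outer boundary:
Apply Gauss's area formula: 2A = Σ (x_i·y_{i+1} − x_{i+1}·y_i), indices taken mod 5.
P→Q: (-3)(-8) − (-7)(-3) = 3
Q→R: (-7)(-9) − (-10)(-8) = -17
R→S: (-10)(1) − (-9)(-9) = -91
S→T: (-9)(8) − (5)(1) = -77
T→P: (5)(-3) − (-3)(8) = 9
Σ = -173
Area = |Σ|/2 = 86.5.
Hole:
Apply the shoelace formula: 2A = Σ (x_i·y_{i+1} − x_{i+1}·y_i), indices taken mod 3.
Σ = (-3) + (-5) + (17) = 9
Area = |Σ|/2 = 4.5.
Net area = 86.5 − 4.5 = 82.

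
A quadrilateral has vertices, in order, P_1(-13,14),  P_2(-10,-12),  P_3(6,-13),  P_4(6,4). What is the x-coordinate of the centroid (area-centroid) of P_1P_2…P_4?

Apply the surveyor's formula. First the cross-terms c_i = x_i·y_{i+1} − x_{i+1}·y_i:
  296, 202, 102, 136  ⇒  2A = 736, A = 368.
Then Σ (x_i + x_{i+1})·c_i = -7344, so x̄ = -7344 / (6·368) = -153/46.

-153/46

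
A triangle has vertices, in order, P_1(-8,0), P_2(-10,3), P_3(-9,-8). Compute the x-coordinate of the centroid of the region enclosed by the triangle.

Apply Gauss's area formula. First the cross-terms c_i = x_i·y_{i+1} − x_{i+1}·y_i:
  -24, 107, -64  ⇒  2A = 19, A = 9.5.
Then Σ (x_i + x_{i+1})·c_i = -513, so x̄ = -513 / (6·9.5) = -9.

-9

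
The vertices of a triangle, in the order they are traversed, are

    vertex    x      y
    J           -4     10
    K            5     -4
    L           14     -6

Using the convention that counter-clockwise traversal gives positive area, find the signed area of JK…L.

54

J→K: (-4)(-4) − (5)(10) = -34
K→L: (5)(-6) − (14)(-4) = 26
L→J: (14)(10) − (-4)(-6) = 116
Σ = 108
Signed area = Σ/2 = 54 (positive ⇒ counter-clockwise traversal).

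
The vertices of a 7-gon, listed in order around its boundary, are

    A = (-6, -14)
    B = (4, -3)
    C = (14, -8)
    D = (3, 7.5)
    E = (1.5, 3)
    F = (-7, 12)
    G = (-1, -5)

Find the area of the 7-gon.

140.375

Apply Gauss's area formula: 2A = Σ (x_i·y_{i+1} − x_{i+1}·y_i), indices taken mod 7.
Σ = (74) + (10) + (129) + (-2.25) + (39) + (47) + (-16) = 280.75
Area = |Σ|/2 = 140.375.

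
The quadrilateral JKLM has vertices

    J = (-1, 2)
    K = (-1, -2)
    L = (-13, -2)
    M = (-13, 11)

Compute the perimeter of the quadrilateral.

44

|JK| = √((0)² + (-4)²) = √16 = 4
|KL| = √((-12)² + (0)²) = √144 = 12
|LM| = √((0)² + (13)²) = √169 = 13
|MJ| = √((12)² + (-9)²) = √225 = 15
Perimeter = 4 + 12 + 13 + 15 = 44.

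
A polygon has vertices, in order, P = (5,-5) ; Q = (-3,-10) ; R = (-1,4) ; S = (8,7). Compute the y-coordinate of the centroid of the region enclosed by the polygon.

-176/201

Apply the surveyor's formula. First the cross-terms c_i = x_i·y_{i+1} − x_{i+1}·y_i:
  -65, -22, -39, -75  ⇒  2A = -201, A = -100.5.
Then Σ (y_i + y_{i+1})·c_i = 528, so ȳ = 528 / (6·(-100.5)) = -176/201.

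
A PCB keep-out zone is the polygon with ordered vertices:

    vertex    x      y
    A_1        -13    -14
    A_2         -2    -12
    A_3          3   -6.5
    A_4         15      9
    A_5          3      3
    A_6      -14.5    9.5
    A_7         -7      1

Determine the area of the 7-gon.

Apply the surveyor's formula: 2A = Σ (x_i·y_{i+1} − x_{i+1}·y_i), indices taken mod 7.
Cross-terms: 128, 49, 124.5, 18, 72, 52, 111  ⇒  Σ = 554.5
Area = |Σ|/2 = 277.25.

277.25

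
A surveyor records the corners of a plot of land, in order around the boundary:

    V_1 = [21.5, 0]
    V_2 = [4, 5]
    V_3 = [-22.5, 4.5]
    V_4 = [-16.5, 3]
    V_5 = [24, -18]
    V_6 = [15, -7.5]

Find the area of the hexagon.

360.5

Cross-terms: 107.5, 130.5, 6.75, 225, 90, 161.25  ⇒  Σ = 721
Area = |Σ|/2 = 360.5.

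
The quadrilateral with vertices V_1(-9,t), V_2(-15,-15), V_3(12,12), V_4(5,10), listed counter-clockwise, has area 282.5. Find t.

Write out the shoelace sum; only the two edges meeting at V_1 involve t:
2·Area = [(5·t − (-9)·10) + ((-9)·(-15) − (-15)·t)] + 60
       = 20·t + 285 = 565
⇒ t = 14.

14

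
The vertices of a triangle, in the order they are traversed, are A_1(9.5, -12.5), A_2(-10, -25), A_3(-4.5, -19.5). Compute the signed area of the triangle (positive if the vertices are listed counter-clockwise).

Apply the surveyor's formula: 2A = Σ (x_i·y_{i+1} − x_{i+1}·y_i), indices taken mod 3.
Cross-terms: -362.5, 82.5, 241.5  ⇒  Σ = -38.5
Signed area = Σ/2 = -19.25 (negative ⇒ clockwise traversal).

-19.25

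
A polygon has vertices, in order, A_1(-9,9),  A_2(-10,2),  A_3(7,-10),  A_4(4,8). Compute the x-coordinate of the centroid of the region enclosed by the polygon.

Apply the shoelace formula. First the cross-terms c_i = x_i·y_{i+1} − x_{i+1}·y_i:
  72, 86, 96, 108  ⇒  2A = 362, A = 181.
Then Σ (x_i + x_{i+1})·c_i = -1110, so x̄ = -1110 / (6·181) = -185/181.

-185/181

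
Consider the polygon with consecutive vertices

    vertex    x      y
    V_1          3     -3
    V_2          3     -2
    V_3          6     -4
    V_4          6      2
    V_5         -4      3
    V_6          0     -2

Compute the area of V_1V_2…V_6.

39.5

Σ = (3) + (0) + (36) + (26) + (8) + (6) = 79
Area = |Σ|/2 = 39.5.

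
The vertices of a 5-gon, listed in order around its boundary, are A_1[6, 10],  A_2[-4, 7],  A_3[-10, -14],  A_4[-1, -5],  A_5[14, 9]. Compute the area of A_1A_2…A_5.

A_1→A_2: (6)(7) − (-4)(10) = 82
A_2→A_3: (-4)(-14) − (-10)(7) = 126
A_3→A_4: (-10)(-5) − (-1)(-14) = 36
A_4→A_5: (-1)(9) − (14)(-5) = 61
A_5→A_1: (14)(10) − (6)(9) = 86
Σ = 391
Area = |Σ|/2 = 195.5.

195.5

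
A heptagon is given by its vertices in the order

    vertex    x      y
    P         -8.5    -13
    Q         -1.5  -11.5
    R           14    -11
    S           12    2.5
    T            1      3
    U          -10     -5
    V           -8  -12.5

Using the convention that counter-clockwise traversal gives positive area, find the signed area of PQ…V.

282

Apply Gauss's area formula: 2A = Σ (x_i·y_{i+1} − x_{i+1}·y_i), indices taken mod 7.
Σ = (78.25) + (177.5) + (167) + (33.5) + (25) + (85) + (-2.25) = 564
Signed area = Σ/2 = 282 (positive ⇒ counter-clockwise traversal).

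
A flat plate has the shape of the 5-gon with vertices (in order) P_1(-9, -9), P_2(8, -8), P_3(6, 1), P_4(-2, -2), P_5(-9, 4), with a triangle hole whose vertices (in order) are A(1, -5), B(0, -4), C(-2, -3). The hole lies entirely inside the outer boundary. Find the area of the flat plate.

Outer boundary:
Σ = (144) + (56) + (-10) + (-26) + (117) = 281
Area = |Σ|/2 = 140.5.
Hole:
Apply the surveyor's formula: 2A = Σ (x_i·y_{i+1} − x_{i+1}·y_i), indices taken mod 3.
Σ = (-4) + (-8) + (13) = 1
Area = |Σ|/2 = 0.5.
Net area = 140.5 − 0.5 = 140.

140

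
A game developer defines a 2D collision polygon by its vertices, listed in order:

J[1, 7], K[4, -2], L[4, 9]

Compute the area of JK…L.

16.5

Apply the shoelace (surveyor's) formula: 2A = Σ (x_i·y_{i+1} − x_{i+1}·y_i), indices taken mod 3.
Σ = (-30) + (44) + (19) = 33
Area = |Σ|/2 = 16.5.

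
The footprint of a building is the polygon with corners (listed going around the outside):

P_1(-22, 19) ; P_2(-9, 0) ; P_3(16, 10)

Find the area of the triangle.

P_1→P_2: (-22)(0) − (-9)(19) = 171
P_2→P_3: (-9)(10) − (16)(0) = -90
P_3→P_1: (16)(19) − (-22)(10) = 524
Σ = 605
Area = |Σ|/2 = 302.5.

302.5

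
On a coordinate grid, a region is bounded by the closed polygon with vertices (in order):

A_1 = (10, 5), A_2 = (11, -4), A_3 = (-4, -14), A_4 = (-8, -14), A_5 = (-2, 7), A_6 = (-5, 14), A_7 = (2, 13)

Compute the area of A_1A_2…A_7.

305.5

Cross-terms: -95, -170, -56, -84, 7, -93, -120  ⇒  Σ = -611
Area = |Σ|/2 = 305.5.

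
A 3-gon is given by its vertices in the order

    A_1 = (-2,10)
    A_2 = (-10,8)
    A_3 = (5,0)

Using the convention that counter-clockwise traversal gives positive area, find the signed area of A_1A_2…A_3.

47

Apply the surveyor's formula: 2A = Σ (x_i·y_{i+1} − x_{i+1}·y_i), indices taken mod 3.
Σ = (84) + (-40) + (50) = 94
Signed area = Σ/2 = 47 (positive ⇒ counter-clockwise traversal).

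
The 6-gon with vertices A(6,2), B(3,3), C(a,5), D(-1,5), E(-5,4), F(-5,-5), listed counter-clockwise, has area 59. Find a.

0

Write out the shoelace sum; only the two edges meeting at C involve a:
2·Area = [(3·5 − a·3) + (a·5 − (-1)·5)] + 98
       = 2·a + 118 = 118
⇒ a = 0.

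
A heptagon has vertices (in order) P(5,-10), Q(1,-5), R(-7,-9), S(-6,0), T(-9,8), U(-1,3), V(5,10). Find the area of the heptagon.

152.5

Apply Gauss's area formula: 2A = Σ (x_i·y_{i+1} − x_{i+1}·y_i), indices taken mod 7.
Σ = (-15) + (-44) + (-54) + (-48) + (-19) + (-25) + (-100) = -305
Area = |Σ|/2 = 152.5.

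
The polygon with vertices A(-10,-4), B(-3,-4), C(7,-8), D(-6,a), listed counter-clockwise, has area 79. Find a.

6

Write out the shoelace sum; only the two edges meeting at D involve a:
2·Area = [(7·a − (-6)·(-8)) + ((-6)·(-4) − (-10)·a)] + 80
       = 17·a + 56 = 158
⇒ a = 6.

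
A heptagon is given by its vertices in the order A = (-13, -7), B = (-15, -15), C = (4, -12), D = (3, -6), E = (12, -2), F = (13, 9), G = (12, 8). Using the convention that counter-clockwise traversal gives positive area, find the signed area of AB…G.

279

Apply the surveyor's formula: 2A = Σ (x_i·y_{i+1} − x_{i+1}·y_i), indices taken mod 7.
Σ = (90) + (240) + (12) + (66) + (134) + (-4) + (20) = 558
Signed area = Σ/2 = 279 (positive ⇒ counter-clockwise traversal).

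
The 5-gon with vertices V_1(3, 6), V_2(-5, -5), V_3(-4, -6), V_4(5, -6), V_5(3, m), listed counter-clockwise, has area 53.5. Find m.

-4

Write out the shoelace sum; only the two edges meeting at V_5 involve m:
2·Area = [(5·m − 3·(-6)) + (3·6 − 3·m)] + 79
       = 2·m + 115 = 107
⇒ m = -4.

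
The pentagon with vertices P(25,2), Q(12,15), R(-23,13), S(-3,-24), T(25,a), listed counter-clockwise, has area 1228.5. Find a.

-13

Write out the shoelace sum; only the two edges meeting at T involve a:
2·Area = [((-3)·a − 25·(-24)) + (25·2 − 25·a)] + 1443
       = -28·a + 2093 = 2457
⇒ a = -13.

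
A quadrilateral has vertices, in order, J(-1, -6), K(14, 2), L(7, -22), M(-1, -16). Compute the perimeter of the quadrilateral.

62

|JK| = √((15)² + (8)²) = √289 = 17
|KL| = √((-7)² + (-24)²) = √625 = 25
|LM| = √((-8)² + (6)²) = √100 = 10
|MJ| = √((0)² + (10)²) = √100 = 10
Perimeter = 17 + 25 + 10 + 10 = 62.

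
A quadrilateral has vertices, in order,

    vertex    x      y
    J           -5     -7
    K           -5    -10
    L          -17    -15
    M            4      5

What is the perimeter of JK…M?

60

|JK| = √((0)² + (-3)²) = √9 = 3
|KL| = √((-12)² + (-5)²) = √169 = 13
|LM| = √((21)² + (20)²) = √841 = 29
|MJ| = √((-9)² + (-12)²) = √225 = 15
Perimeter = 3 + 13 + 29 + 15 = 60.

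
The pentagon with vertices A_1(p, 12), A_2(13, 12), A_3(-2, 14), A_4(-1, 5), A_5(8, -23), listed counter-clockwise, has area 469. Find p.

Write out the shoelace sum; only the two edges meeting at A_1 involve p:
2·Area = [(8·12 − p·(-23)) + (p·12 − 13·12)] + 193
       = 35·p + 133 = 938
⇒ p = 23.

23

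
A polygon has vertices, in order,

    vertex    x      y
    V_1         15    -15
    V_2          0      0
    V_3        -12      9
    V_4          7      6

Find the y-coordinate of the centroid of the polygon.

3/11

Apply the shoelace (surveyor's) formula. First the cross-terms c_i = x_i·y_{i+1} − x_{i+1}·y_i:
  0, 0, -135, -195  ⇒  2A = -330, A = -165.
Then Σ (y_i + y_{i+1})·c_i = -270, so ȳ = -270 / (6·(-165)) = 3/11.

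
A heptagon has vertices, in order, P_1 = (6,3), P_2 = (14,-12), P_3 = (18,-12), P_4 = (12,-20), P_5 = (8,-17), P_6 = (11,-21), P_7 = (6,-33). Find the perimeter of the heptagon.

90

|P_1P_2| = √((8)² + (-15)²) = √289 = 17
|P_2P_3| = √((4)² + (0)²) = √16 = 4
|P_3P_4| = √((-6)² + (-8)²) = √100 = 10
|P_4P_5| = √((-4)² + (3)²) = √25 = 5
|P_5P_6| = √((3)² + (-4)²) = √25 = 5
|P_6P_7| = √((-5)² + (-12)²) = √169 = 13
|P_7P_1| = √((0)² + (36)²) = √1296 = 36
Perimeter = 17 + 4 + 10 + 5 + 5 + 13 + 36 = 90.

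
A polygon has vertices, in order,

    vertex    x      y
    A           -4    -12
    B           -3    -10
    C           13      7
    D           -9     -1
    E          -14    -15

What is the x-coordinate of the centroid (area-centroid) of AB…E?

Apply the shoelace formula. First the cross-terms c_i = x_i·y_{i+1} − x_{i+1}·y_i:
  4, 109, 50, 121, 108  ⇒  2A = 392, A = 196.
Then Σ (x_i + x_{i+1})·c_i = -3465, so x̄ = -3465 / (6·196) = -165/56.

-165/56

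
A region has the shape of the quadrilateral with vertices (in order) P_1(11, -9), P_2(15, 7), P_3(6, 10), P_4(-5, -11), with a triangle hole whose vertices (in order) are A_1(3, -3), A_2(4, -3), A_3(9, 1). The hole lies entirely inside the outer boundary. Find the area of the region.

233

Outer boundary:
Apply the shoelace formula: 2A = Σ (x_i·y_{i+1} − x_{i+1}·y_i), indices taken mod 4.
P_1→P_2: (11)(7) − (15)(-9) = 212
P_2→P_3: (15)(10) − (6)(7) = 108
P_3→P_4: (6)(-11) − (-5)(10) = -16
P_4→P_1: (-5)(-9) − (11)(-11) = 166
Σ = 470
Area = |Σ|/2 = 235.
Hole:
Apply the shoelace (surveyor's) formula: 2A = Σ (x_i·y_{i+1} − x_{i+1}·y_i), indices taken mod 3.
Σ = (3) + (31) + (-30) = 4
Area = |Σ|/2 = 2.
Net area = 235 − 2 = 233.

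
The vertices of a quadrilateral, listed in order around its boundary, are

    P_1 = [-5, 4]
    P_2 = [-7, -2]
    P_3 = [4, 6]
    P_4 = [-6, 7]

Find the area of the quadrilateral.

Apply the shoelace formula: 2A = Σ (x_i·y_{i+1} − x_{i+1}·y_i), indices taken mod 4.
Σ = (38) + (-34) + (64) + (11) = 79
Area = |Σ|/2 = 39.5.

39.5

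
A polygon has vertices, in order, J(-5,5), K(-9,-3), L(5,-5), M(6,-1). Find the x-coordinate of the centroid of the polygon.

Apply the shoelace (surveyor's) formula. First the cross-terms c_i = x_i·y_{i+1} − x_{i+1}·y_i:
  60, 60, 25, 25  ⇒  2A = 170, A = 85.
Then Σ (x_i + x_{i+1})·c_i = -780, so x̄ = -780 / (6·85) = -26/17.

-26/17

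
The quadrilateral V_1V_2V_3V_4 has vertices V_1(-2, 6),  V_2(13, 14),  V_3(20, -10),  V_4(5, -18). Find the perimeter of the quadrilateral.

84

|V_1V_2| = √((15)² + (8)²) = √289 = 17
|V_2V_3| = √((7)² + (-24)²) = √625 = 25
|V_3V_4| = √((-15)² + (-8)²) = √289 = 17
|V_4V_1| = √((-7)² + (24)²) = √625 = 25
Perimeter = 17 + 25 + 17 + 25 = 84.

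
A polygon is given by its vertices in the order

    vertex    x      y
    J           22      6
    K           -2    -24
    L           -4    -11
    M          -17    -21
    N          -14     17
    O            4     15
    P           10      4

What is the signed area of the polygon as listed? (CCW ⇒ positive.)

Apply the shoelace formula: 2A = Σ (x_i·y_{i+1} − x_{i+1}·y_i), indices taken mod 7.
Cross-terms: -516, -74, -103, -583, -278, -134, -28  ⇒  Σ = -1716
Signed area = Σ/2 = -858 (negative ⇒ clockwise traversal).

-858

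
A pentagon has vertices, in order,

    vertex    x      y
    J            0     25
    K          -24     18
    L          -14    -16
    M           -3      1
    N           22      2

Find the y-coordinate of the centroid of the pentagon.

891/106

Apply the shoelace (surveyor's) formula. First the cross-terms c_i = x_i·y_{i+1} − x_{i+1}·y_i:
  600, 636, -62, -28, 550  ⇒  2A = 1696, A = 848.
Then Σ (y_i + y_{i+1})·c_i = 42768, so ȳ = 42768 / (6·848) = 891/106.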